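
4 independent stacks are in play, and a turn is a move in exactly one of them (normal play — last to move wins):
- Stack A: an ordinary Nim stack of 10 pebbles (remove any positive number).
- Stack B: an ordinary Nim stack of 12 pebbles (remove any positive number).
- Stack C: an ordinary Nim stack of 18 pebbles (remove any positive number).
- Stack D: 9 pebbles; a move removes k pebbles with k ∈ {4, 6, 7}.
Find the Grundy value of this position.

Stack A is a plain Nim stack of size 10, so its Grundy value is 10.
Stack B is a plain Nim stack of size 12, so its Grundy value is 12.
Stack C is a plain Nim stack of size 18, so its Grundy value is 18.
Grundy values for stack D (subtraction set {4, 6, 7}):
k:     0  1  2  3  4  5  6  7  8  9
g(k):  0  0  0  0  1  1  1  1  2  2
So g(9) = 2.
By the Sprague-Grundy theorem, the Grundy value of a sum of independent games is the XOR of the component values.
Combined value = 10 XOR 12 XOR 18 XOR 2 = 22.

22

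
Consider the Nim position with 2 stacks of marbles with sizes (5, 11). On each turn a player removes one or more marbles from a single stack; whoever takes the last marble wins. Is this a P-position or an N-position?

Nim-sum: 5 XOR 11 = 14.
The nim-sum is 14 ≠ 0, so this is an N-position: the player to move can win.

N-position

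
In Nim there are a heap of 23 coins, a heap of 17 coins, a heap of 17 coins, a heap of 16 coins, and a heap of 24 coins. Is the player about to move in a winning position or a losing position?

Winning position

Write each in binary and XOR column by column:
  10111  (23)
  10001  (17)
  10001  (17)
  10000  (16)
  11000  (24)
  -----
  11111  (31)
The nim-sum is 31 ≠ 0, so this is an N-position: the player to move can win.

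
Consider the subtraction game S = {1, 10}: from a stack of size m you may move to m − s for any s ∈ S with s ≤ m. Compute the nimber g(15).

Build the Grundy sequence with g(k) = mex{g(k−s) : s ∈ {1, 10}, s ≤ k}:
k:     0  1  2  3  4  5  6  7  8  9 10 11 12 13 14 15
g(k):  0  1  0  1  0  1  0  1  0  1  2  0  1  0  1  0
So g(15) = 0.

0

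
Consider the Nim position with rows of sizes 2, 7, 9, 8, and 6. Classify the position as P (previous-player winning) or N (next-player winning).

Nim-sum: 2 XOR 7 XOR 9 XOR 8 XOR 6 = 2.
The nim-sum is 2 ≠ 0, so this is an N-position: the player to move can win.

N-position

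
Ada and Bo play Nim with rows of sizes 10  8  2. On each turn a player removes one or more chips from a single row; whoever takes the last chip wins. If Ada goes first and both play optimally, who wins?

In binary:
  1010  (10)
  1000  (8)
  0010  (2)
  ----
  0000  (0)
The nim-sum is 0, so this is a P-position: the player to move is in a losing position under optimal play; Ada is about to move from it and so loses — Bo wins.

Bo wins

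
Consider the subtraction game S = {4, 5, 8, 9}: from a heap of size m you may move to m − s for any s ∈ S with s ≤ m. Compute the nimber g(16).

0

Build the Grundy sequence with g(k) = mex{g(k−s) : s ∈ {4, 5, 8, 9}, s ≤ k}:
k:     0  1  2  3  4  5  6  7  8  9 10 11 12 13 14 15 16
g(k):  0  0  0  0  1  1  1  1  2  2  2  2  3  0  0  0  0
So g(16) = 0.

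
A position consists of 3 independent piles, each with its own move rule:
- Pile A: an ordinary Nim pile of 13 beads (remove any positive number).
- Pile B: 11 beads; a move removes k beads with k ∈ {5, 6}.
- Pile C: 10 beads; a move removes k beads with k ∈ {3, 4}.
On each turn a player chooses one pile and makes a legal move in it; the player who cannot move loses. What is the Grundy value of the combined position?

12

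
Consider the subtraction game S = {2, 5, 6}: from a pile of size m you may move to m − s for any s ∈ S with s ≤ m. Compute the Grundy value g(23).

Grundy values for subtraction set {2, 5, 6}:
k:     0  1  2  3  4  5  6  7  8  9 10 11 12 13 14 15 16 17 18 19 20 21 22 23
g(k):  0  0  1  1  0  2  1  3  0  2  1  0  0  1  1  0  2  1  3  0  2  1  0  0
So g(23) = 0.

0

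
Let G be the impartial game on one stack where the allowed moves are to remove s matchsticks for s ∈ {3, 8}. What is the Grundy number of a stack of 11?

0

Compute g(0), g(1), … for moves {3, 8}:
k:     0  1  2  3  4  5  6  7  8  9 10 11
g(k):  0  0  0  1  1  1  0  0  2  1  1  0
So g(11) = 0.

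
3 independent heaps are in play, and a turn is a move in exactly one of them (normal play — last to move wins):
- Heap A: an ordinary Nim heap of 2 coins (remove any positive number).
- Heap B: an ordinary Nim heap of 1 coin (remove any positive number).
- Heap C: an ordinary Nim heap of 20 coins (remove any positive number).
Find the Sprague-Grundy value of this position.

Heap A is a plain Nim heap of size 2, so its Grundy value is 2.
Heap B is a plain Nim heap of size 1, so its Grundy value is 1.
Heap C is a plain Nim heap of size 20, so its Grundy value is 20.
The value of a disjunctive sum is the nim-sum of the parts.
Combined value = 2 XOR 1 XOR 20 = 23.

23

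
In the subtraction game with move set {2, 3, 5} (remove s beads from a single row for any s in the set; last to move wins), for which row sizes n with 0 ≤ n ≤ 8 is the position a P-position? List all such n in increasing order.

0, 1, 7, 8

Compute g(0), g(1), … for moves {2, 3, 5}:
g(0) = mex{} = 0
g(1) = mex{} = 0
g(2) = mex{0} = 1
g(3) = mex{0} = 1
g(4) = mex{0,1} = 2
g(5) = mex{0,1} = 2
g(6) = mex{0,1,2} = 3
g(7) = mex{1,2} = 0
g(8) = mex{1,2,3} = 0
The P-positions (g = 0) in 0..8 are 0, 1, 7, 8.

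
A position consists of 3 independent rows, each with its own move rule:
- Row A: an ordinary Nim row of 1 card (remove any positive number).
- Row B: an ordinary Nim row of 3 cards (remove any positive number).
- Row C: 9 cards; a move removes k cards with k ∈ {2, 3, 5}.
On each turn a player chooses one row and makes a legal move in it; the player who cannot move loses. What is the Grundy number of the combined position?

Row A is a plain Nim row of size 1, so its Grundy value is 1.
Row B is a plain Nim row of size 3, so its Grundy value is 3.
Grundy values for row C (subtraction set {2, 3, 5}):
k:     0  1  2  3  4  5  6  7  8  9
g(k):  0  0  1  1  2  2  3  0  0  1
So g(9) = 1.
The value of a disjunctive sum is the nim-sum of the parts.
Combined value = 1 ⊕ 3 ⊕ 1 = 3.

3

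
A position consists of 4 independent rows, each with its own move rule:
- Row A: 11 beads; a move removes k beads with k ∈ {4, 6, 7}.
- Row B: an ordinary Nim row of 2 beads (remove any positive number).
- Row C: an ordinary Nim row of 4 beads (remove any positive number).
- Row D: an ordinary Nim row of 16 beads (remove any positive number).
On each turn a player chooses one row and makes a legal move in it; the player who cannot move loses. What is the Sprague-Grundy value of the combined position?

Grundy values for row A (subtraction set {4, 6, 7}):
g(0) = mex{} = 0
g(1) = mex{} = 0
g(2) = mex{} = 0
g(3) = mex{} = 0
g(4) = mex{0} = 1
g(5) = mex{0} = 1
g(6) = mex{0} = 1
g(7) = mex{0} = 1
g(8) = mex{0,1} = 2
g(9) = mex{0,1} = 2
g(10) = mex{0,1} = 2
g(11) = mex{1} = 0
So g(11) = 0.
Row B is a plain Nim row of size 2, so its Grundy value is 2.
Row C is a plain Nim row of size 4, so its Grundy value is 4.
Row D is a plain Nim row of size 16, so its Grundy value is 16.
The value of a disjunctive sum is the nim-sum of the parts.
Combined value = 0 ⊕ 2 ⊕ 4 ⊕ 16 = 22.

22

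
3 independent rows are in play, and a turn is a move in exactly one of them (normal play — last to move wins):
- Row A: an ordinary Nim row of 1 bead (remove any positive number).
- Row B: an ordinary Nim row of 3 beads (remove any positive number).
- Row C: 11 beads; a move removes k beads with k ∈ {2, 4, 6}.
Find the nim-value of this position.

3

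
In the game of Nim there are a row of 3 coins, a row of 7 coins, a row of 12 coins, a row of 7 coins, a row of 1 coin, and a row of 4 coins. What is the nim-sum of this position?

Write each in binary and XOR column by column:
  0011  (3)
  0111  (7)
  1100  (12)
  0111  (7)
  0001  (1)
  0100  (4)
  ----
  1010  (10)

10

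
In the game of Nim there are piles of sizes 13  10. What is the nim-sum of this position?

7

In binary:
  1101  (13)
  1010  (10)
  ----
  0111  (7)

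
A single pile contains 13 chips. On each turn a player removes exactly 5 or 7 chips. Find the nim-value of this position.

Build the Grundy sequence with g(k) = mex{g(k−s) : s ∈ {5, 7}, s ≤ k}:
k:     0  1  2  3  4  5  6  7  8  9 10 11 12 13
g(k):  0  0  0  0  0  1  1  1  1  1  2  2  0  0
So g(13) = 0.

0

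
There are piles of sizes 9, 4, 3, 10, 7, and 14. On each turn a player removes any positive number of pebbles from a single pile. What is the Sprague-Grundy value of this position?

13

In binary:
  1001  (9)
  0100  (4)
  0011  (3)
  1010  (10)
  0111  (7)
  1110  (14)
  ----
  1101  (13)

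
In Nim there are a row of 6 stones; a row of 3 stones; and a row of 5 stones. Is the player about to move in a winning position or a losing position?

Bitwise XOR of the heap sizes:
  110  (6)
  011  (3)
  101  (5)
  ---
  000  (0)
The nim-sum is 0, so this is a P-position: the player to move is in a losing position under optimal play.

Losing position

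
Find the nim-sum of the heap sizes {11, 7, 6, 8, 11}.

Compute the nim-sum pairwise:
11 ^ 7 = 12
12 ^ 6 = 10
10 ^ 8 = 2
2 ^ 11 = 9

9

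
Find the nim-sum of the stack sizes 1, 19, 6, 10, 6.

Nim-sum: 1 ⊕ 19 ⊕ 6 ⊕ 10 ⊕ 6 = 24.

24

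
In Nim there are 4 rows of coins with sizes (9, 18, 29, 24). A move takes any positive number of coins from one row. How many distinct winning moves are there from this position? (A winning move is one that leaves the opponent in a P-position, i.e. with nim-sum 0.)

3

Compute the nim-sum pairwise:
9 ^ 18 = 27
27 ^ 29 = 6
6 ^ 24 = 30
The overall nim-sum is X = 30. A row of size p has a winning move iff p XOR X < p (reduce it to p XOR X).
  9: 9 XOR 30 = 23 ≥ 9 — no move.
  18: 18 XOR 30 = 12 < 18 — winning move (to 12).
  29: 29 XOR 30 = 3 < 29 — winning move (to 3).
  24: 24 XOR 30 = 6 < 24 — winning move (to 6).
That gives 3 winning moves.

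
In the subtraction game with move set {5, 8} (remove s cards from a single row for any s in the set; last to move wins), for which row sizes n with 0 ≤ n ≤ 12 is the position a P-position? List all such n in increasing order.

0, 1, 2, 3, 4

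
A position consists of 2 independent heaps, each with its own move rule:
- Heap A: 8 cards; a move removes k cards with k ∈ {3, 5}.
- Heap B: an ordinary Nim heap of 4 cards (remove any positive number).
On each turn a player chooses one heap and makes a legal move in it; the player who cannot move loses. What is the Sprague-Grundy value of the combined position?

4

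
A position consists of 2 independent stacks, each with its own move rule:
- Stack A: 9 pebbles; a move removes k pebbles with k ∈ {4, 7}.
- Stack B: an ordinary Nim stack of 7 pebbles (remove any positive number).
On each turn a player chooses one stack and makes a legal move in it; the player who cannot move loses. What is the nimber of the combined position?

Build the Grundy sequence for stack A with g(k) = mex{g(k−s) : s ∈ {4, 7}, s ≤ k}:
g(0) = mex{} = 0
g(1) = mex{} = 0
g(2) = mex{} = 0
g(3) = mex{} = 0
g(4) = mex{0} = 1
g(5) = mex{0} = 1
g(6) = mex{0} = 1
g(7) = mex{0} = 1
g(8) = mex{0,1} = 2
g(9) = mex{0,1} = 2
So g(9) = 2.
Stack B is a plain Nim stack of size 7, so its Grundy value is 7.
By the Sprague-Grundy theorem, the Grundy value of a sum of independent games is the XOR of the component values.
Combined value = 2 XOR 7 = 5.

5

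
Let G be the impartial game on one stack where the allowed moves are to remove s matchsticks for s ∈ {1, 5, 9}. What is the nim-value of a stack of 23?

Compute g(0), g(1), … for moves {1, 5, 9}:
k:     0  1  2  3  4  5  6  7  8  9 10 11 12 13 14 15 16 17 18 19 20 21 22 23
g(k):  0  1  0  1  0  1  0  1  0  1  0  1  0  1  0  1  0  1  0  1  0  1  0  1
So g(23) = 1.

1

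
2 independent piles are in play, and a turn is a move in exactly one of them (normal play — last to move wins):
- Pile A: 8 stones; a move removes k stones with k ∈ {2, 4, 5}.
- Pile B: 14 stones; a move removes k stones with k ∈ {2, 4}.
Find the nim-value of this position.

1

For pile A, compute g(0), g(1), … with moves {2, 4, 5}:
k:     0  1  2  3  4  5  6  7  8
g(k):  0  0  1  1  2  2  3  0  0
So g(8) = 0.
Build the Grundy sequence for pile B with g(k) = mex{g(k−s) : s ∈ {2, 4}, s ≤ k}:
g(0) = mex{} = 0
g(1) = mex{} = 0
g(2) = mex{0} = 1
g(3) = mex{0} = 1
g(4) = mex{0,1} = 2
g(5) = mex{0,1} = 2
g(6) = mex{1,2} = 0
g(7) = mex{1,2} = 0
g(8) = mex{0,2} = 1
g(9) = mex{0,2} = 1
g(10) = mex{0,1} = 2
g(11) = mex{0,1} = 2
g(12) = mex{1,2} = 0
g(13) = mex{1,2} = 0
g(14) = mex{0,2} = 1
So g(14) = 1.
The value of a disjunctive sum is the nim-sum of the parts.
Combined value = 0 ⊕ 1 = 1.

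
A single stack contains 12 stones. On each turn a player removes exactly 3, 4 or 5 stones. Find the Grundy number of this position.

1

Grundy values for subtraction set {3, 4, 5}:
g(0) = mex{} = 0
g(1) = mex{} = 0
g(2) = mex{} = 0
g(3) = mex{0} = 1
g(4) = mex{0} = 1
g(5) = mex{0} = 1
g(6) = mex{0,1} = 2
g(7) = mex{0,1} = 2
g(8) = mex{1} = 0
g(9) = mex{1,2} = 0
g(10) = mex{1,2} = 0
g(11) = mex{0,2} = 1
g(12) = mex{0,2} = 1
So g(12) = 1.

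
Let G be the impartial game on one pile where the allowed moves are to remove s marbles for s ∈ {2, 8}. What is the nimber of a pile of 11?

Grundy values for subtraction set {2, 8}:
g(0) = mex{} = 0
g(1) = mex{} = 0
g(2) = mex{0} = 1
g(3) = mex{0} = 1
g(4) = mex{1} = 0
g(5) = mex{1} = 0
g(6) = mex{0} = 1
g(7) = mex{0} = 1
g(8) = mex{0,1} = 2
g(9) = mex{0,1} = 2
g(10) = mex{1,2} = 0
g(11) = mex{1,2} = 0
So g(11) = 0.

0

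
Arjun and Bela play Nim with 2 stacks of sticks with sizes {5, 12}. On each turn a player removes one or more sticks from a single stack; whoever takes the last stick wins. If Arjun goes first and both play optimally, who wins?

Nim-sum: 5 ⊕ 12 = 9.
The nim-sum is 9 ≠ 0, so this is an N-position: the player to move can win; Arjun has a winning move.

Arjun wins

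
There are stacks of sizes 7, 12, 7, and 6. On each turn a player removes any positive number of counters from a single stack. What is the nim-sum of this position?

10

In binary:
  0111  (7)
  1100  (12)
  0111  (7)
  0110  (6)
  ----
  1010  (10)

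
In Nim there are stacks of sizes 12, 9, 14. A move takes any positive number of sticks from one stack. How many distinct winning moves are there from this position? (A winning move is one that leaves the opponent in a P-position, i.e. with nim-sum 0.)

3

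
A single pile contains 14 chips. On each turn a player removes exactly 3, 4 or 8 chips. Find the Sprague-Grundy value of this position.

0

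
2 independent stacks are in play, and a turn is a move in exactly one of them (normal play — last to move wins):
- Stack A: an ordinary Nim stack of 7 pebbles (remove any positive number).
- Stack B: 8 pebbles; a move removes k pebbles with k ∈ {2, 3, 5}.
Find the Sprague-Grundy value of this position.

Stack A is a plain Nim stack of size 7, so its Grundy value is 7.
Grundy values for stack B (subtraction set {2, 3, 5}):
k:     0  1  2  3  4  5  6  7  8
g(k):  0  0  1  1  2  2  3  0  0
So g(8) = 0.
By the Sprague-Grundy theorem, the Grundy value of a sum of independent games is the XOR of the component values.
Combined value = 7 ⊕ 0 = 7.

7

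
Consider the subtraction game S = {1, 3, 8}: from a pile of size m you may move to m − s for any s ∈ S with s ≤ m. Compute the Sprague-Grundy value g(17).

0

Build the Grundy sequence with g(k) = mex{g(k−s) : s ∈ {1, 3, 8}, s ≤ k}:
k:     0  1  2  3  4  5  6  7  8  9 10 11 12 13 14 15 16 17
g(k):  0  1  0  1  0  1  0  1  2  3  2  0  1  0  1  0  1  0
So g(17) = 0.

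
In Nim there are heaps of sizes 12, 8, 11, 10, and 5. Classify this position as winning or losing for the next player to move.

Losing position

Nim-sum: 12 XOR 8 XOR 11 XOR 10 XOR 5 = 0.
The nim-sum is 0, so this is a P-position: the player to move is in a losing position under optimal play.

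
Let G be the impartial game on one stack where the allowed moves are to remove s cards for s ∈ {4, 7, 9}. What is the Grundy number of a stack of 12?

Build the Grundy sequence with g(k) = mex{g(k−s) : s ∈ {4, 7, 9}, s ≤ k}:
k:     0  1  2  3  4  5  6  7  8  9 10 11 12
g(k):  0  0  0  0  1  1  1  1  2  2  2  2  3
So g(12) = 3.

3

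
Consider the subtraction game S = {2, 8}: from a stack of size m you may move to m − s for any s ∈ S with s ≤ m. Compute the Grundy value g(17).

1

Compute g(0), g(1), … for moves {2, 8}:
k:     0  1  2  3  4  5  6  7  8  9 10 11 12 13 14 15 16 17
g(k):  0  0  1  1  0  0  1  1  2  2  0  0  1  1  0  0  1  1
So g(17) = 1.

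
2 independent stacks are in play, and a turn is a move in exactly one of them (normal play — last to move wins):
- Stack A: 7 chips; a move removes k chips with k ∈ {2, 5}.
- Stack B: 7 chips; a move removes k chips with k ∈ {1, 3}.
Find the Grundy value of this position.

1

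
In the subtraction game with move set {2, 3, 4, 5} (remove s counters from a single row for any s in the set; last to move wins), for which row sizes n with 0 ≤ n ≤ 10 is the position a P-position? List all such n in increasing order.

0, 1, 7, 8

Build the Grundy sequence with g(k) = mex{g(k−s) : s ∈ {2, 3, 4, 5}, s ≤ k}:
k:     0  1  2  3  4  5  6  7  8  9 10
g(k):  0  0  1  1  2  2  3  0  0  1  1
The P-positions (g = 0) in 0..10 are 0, 1, 7, 8.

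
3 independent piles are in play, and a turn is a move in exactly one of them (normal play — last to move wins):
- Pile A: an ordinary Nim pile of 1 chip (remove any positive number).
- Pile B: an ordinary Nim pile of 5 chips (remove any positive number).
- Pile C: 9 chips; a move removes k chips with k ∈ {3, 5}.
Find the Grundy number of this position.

4

Pile A is a plain Nim pile of size 1, so its Grundy value is 1.
Pile B is a plain Nim pile of size 5, so its Grundy value is 5.
Build the Grundy sequence for pile C with g(k) = mex{g(k−s) : s ∈ {3, 5}, s ≤ k}:
g(0) = mex{} = 0
g(1) = mex{} = 0
g(2) = mex{} = 0
g(3) = mex{0} = 1
g(4) = mex{0} = 1
g(5) = mex{0} = 1
g(6) = mex{0,1} = 2
g(7) = mex{0,1} = 2
g(8) = mex{1} = 0
g(9) = mex{1,2} = 0
So g(9) = 0.
The value of a disjunctive sum is the nim-sum of the parts.
Combined value = 1 XOR 5 XOR 0 = 4.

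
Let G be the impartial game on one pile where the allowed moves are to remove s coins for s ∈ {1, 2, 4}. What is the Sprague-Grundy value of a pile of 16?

Grundy values for subtraction set {1, 2, 4}:
k:     0  1  2  3  4  5  6  7  8  9 10 11 12 13 14 15 16
g(k):  0  1  2  0  1  2  0  1  2  0  1  2  0  1  2  0  1
So g(16) = 1.

1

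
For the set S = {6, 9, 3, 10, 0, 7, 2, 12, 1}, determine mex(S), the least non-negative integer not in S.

4

The values 0, 1, 2, 3 are all present; 4 is the first non-negative integer missing from the set.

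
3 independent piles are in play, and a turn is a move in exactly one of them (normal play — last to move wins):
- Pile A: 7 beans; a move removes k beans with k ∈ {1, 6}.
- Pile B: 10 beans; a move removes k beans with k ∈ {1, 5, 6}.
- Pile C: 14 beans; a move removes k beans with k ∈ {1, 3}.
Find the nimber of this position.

2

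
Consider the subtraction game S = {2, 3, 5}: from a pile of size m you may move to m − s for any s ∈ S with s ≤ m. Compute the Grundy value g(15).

Compute g(0), g(1), … for moves {2, 3, 5}:
k:     0  1  2  3  4  5  6  7  8  9 10 11 12 13 14 15
g(k):  0  0  1  1  2  2  3  0  0  1  1  2  2  3  0  0
So g(15) = 0.

0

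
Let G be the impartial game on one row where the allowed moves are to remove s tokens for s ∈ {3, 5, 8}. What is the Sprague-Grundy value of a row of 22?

0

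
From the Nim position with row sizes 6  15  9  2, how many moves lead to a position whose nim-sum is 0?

In binary:
  0110  (6)
  1111  (15)
  1001  (9)
  0010  (2)
  ----
  0010  (2)
The overall nim-sum is X = 2. A row of size p has a winning move iff p XOR X < p (reduce it to p XOR X).
  6: 6 XOR 2 = 4 < 6 — winning move (to 4).
  15: 15 XOR 2 = 13 < 15 — winning move (to 13).
  9: 9 XOR 2 = 11 ≥ 9 — no move.
  2: 2 XOR 2 = 0 < 2 — winning move (to 0).
That gives 3 winning moves.

3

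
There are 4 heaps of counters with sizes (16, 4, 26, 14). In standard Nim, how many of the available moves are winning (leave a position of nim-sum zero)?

0

Compute the nim-sum pairwise:
16 XOR 4 = 20
20 XOR 26 = 14
14 XOR 14 = 0
The nim-sum is already 0, so every move leaves a nonzero nim-sum — there are no winning moves.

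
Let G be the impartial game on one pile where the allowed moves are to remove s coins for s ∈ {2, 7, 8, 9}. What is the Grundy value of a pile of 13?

2

Compute g(0), g(1), … for moves {2, 7, 8, 9}:
g(0) = mex{} = 0
g(1) = mex{} = 0
g(2) = mex{0} = 1
g(3) = mex{0} = 1
g(4) = mex{1} = 0
g(5) = mex{1} = 0
g(6) = mex{0} = 1
g(7) = mex{0} = 1
g(8) = mex{0,1} = 2
g(9) = mex{0,1} = 2
g(10) = mex{0,1,2} = 3
g(11) = mex{0,1,2} = 3
g(12) = mex{0,1,3} = 2
g(13) = mex{0,1,3} = 2
So g(13) = 2.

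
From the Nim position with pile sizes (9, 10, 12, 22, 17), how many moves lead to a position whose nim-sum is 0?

3

Nim-sum: 9 ⊕ 10 ⊕ 12 ⊕ 22 ⊕ 17 = 8.
The overall nim-sum is X = 8. A pile of size p has a winning move iff p XOR X < p (reduce it to p XOR X).
  9: 9 XOR 8 = 1 < 9 — winning move (to 1).
  10: 10 XOR 8 = 2 < 10 — winning move (to 2).
  12: 12 XOR 8 = 4 < 12 — winning move (to 4).
  22: 22 XOR 8 = 30 ≥ 22 — no move.
  17: 17 XOR 8 = 25 ≥ 17 — no move.
That gives 3 winning moves.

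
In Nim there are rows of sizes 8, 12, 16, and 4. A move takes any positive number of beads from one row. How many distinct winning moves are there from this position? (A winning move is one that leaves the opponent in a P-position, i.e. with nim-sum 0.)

Compute the nim-sum pairwise:
8 ^ 12 = 4
4 ^ 16 = 20
20 ^ 4 = 16
The overall nim-sum is X = 16. A row of size p has a winning move iff p XOR X < p (reduce it to p XOR X).
  8: 8 XOR 16 = 24 ≥ 8 — no move.
  12: 12 XOR 16 = 28 ≥ 12 — no move.
  16: 16 XOR 16 = 0 < 16 — winning move (to 0).
  4: 4 XOR 16 = 20 ≥ 4 — no move.
That gives 1 winning move.

1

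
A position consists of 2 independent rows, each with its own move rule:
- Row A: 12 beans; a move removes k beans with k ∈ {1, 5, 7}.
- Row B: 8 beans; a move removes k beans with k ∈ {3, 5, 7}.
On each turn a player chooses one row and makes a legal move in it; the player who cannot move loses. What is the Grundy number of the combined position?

2

Grundy values for row A (subtraction set {1, 5, 7}):
k:     0  1  2  3  4  5  6  7  8  9 10 11 12
g(k):  0  1  0  1  0  1  0  1  0  1  0  1  0
So g(12) = 0.
Build the Grundy sequence for row B with g(k) = mex{g(k−s) : s ∈ {3, 5, 7}, s ≤ k}:
g(0) = mex{} = 0
g(1) = mex{} = 0
g(2) = mex{} = 0
g(3) = mex{0} = 1
g(4) = mex{0} = 1
g(5) = mex{0} = 1
g(6) = mex{0,1} = 2
g(7) = mex{0,1} = 2
g(8) = mex{0,1} = 2
So g(8) = 2.
The value of a disjunctive sum is the nim-sum of the parts.
Combined value = 0 ⊕ 2 = 2.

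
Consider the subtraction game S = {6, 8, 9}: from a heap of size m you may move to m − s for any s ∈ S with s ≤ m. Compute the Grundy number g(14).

2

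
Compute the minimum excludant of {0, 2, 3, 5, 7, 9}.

1

0 is in the set but 1 is not, so the mex is 1.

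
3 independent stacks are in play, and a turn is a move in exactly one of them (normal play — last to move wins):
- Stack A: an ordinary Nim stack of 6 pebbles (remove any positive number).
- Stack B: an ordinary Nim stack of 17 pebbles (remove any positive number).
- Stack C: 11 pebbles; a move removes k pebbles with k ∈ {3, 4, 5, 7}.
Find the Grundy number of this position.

23

Stack A is a plain Nim stack of size 6, so its Grundy value is 6.
Stack B is a plain Nim stack of size 17, so its Grundy value is 17.
For stack C, compute g(0), g(1), … with moves {3, 4, 5, 7}:
k:     0  1  2  3  4  5  6  7  8  9 10 11
g(k):  0  0  0  1  1  1  2  2  2  3  0  0
So g(11) = 0.
The value of a disjunctive sum is the nim-sum of the parts.
Combined value = 6 XOR 17 XOR 0 = 23.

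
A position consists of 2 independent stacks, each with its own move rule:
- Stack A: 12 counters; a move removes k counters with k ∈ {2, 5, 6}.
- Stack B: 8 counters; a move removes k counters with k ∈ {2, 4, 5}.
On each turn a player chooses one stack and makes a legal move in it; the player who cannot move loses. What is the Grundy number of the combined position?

Build the Grundy sequence for stack A with g(k) = mex{g(k−s) : s ∈ {2, 5, 6}, s ≤ k}:
k:     0  1  2  3  4  5  6  7  8  9 10 11 12
g(k):  0  0  1  1  0  2  1  3  0  2  1  0  0
So g(12) = 0.
Grundy values for stack B (subtraction set {2, 4, 5}):
k:     0  1  2  3  4  5  6  7  8
g(k):  0  0  1  1  2  2  3  0  0
So g(8) = 0.
The value of a disjunctive sum is the nim-sum of the parts.
Combined value = 0 ⊕ 0 = 0.

0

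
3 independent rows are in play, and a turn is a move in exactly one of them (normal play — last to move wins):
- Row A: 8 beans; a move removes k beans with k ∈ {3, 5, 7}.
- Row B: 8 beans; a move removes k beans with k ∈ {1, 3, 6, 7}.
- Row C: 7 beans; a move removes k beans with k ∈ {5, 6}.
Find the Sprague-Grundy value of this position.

1

For row A, compute g(0), g(1), … with moves {3, 5, 7}:
g(0) = mex{} = 0
g(1) = mex{} = 0
g(2) = mex{} = 0
g(3) = mex{0} = 1
g(4) = mex{0} = 1
g(5) = mex{0} = 1
g(6) = mex{0,1} = 2
g(7) = mex{0,1} = 2
g(8) = mex{0,1} = 2
So g(8) = 2.
Build the Grundy sequence for row B with g(k) = mex{g(k−s) : s ∈ {1, 3, 6, 7}, s ≤ k}:
g(0) = mex{} = 0
g(1) = mex{0} = 1
g(2) = mex{1} = 0
g(3) = mex{0} = 1
g(4) = mex{1} = 0
g(5) = mex{0} = 1
g(6) = mex{0,1} = 2
g(7) = mex{0,1,2} = 3
g(8) = mex{0,1,3} = 2
So g(8) = 2.
For row C, compute g(0), g(1), … with moves {5, 6}:
g(0) = mex{} = 0
g(1) = mex{} = 0
g(2) = mex{} = 0
g(3) = mex{} = 0
g(4) = mex{} = 0
g(5) = mex{0} = 1
g(6) = mex{0} = 1
g(7) = mex{0} = 1
So g(7) = 1.
By the Sprague-Grundy theorem, the Grundy value of a sum of independent games is the XOR of the component values.
Combined value = 2 ⊕ 2 ⊕ 1 = 1.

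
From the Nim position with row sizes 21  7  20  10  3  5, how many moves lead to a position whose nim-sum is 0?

1

Compute the nim-sum pairwise:
21 ^ 7 = 18
18 ^ 20 = 6
6 ^ 10 = 12
12 ^ 3 = 15
15 ^ 5 = 10
The overall nim-sum is X = 10. A row of size p has a winning move iff p XOR X < p (reduce it to p XOR X).
  21: 21 XOR 10 = 31 ≥ 21 — no move.
  7: 7 XOR 10 = 13 ≥ 7 — no move.
  20: 20 XOR 10 = 30 ≥ 20 — no move.
  10: 10 XOR 10 = 0 < 10 — winning move (to 0).
  3: 3 XOR 10 = 9 ≥ 3 — no move.
  5: 5 XOR 10 = 15 ≥ 5 — no move.
That gives 1 winning move.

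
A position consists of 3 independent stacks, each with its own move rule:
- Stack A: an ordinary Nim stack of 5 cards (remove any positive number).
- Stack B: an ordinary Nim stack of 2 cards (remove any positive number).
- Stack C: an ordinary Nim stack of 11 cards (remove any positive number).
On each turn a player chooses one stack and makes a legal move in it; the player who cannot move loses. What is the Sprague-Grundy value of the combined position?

Stack A is a plain Nim stack of size 5, so its Grundy value is 5.
Stack B is a plain Nim stack of size 2, so its Grundy value is 2.
Stack C is a plain Nim stack of size 11, so its Grundy value is 11.
By the Sprague-Grundy theorem, the Grundy value of a sum of independent games is the XOR of the component values.
Combined value = 5 ⊕ 2 ⊕ 11 = 12.

12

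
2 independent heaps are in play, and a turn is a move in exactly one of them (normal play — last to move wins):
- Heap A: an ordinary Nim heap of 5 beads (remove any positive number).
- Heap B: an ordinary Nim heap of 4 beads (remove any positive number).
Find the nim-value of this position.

Heap A is a plain Nim heap of size 5, so its Grundy value is 5.
Heap B is a plain Nim heap of size 4, so its Grundy value is 4.
By the Sprague-Grundy theorem, the Grundy value of a sum of independent games is the XOR of the component values.
Combined value = 5 XOR 4 = 1.

1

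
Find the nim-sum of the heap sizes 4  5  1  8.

8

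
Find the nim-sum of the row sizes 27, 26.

1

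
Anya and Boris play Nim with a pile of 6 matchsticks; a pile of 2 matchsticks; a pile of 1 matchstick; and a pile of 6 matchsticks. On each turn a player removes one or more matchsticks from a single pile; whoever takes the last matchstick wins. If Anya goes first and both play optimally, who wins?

Compute the nim-sum pairwise:
6 ^ 2 = 4
4 ^ 1 = 5
5 ^ 6 = 3
The nim-sum is 3 ≠ 0, so this is an N-position: the player to move can win; Anya has a winning move.

Anya wins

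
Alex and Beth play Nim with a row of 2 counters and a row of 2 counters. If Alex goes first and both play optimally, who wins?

Beth wins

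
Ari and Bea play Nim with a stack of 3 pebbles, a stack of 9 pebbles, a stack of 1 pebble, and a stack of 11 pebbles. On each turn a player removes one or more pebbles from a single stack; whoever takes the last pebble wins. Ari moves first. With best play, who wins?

Bitwise XOR of the heap sizes:
  0011  (3)
  1001  (9)
  0001  (1)
  1011  (11)
  ----
  0000  (0)
The nim-sum is 0, so this is a P-position: the player to move is in a losing position under optimal play; Ari is about to move from it and so loses — Bea wins.

Bea wins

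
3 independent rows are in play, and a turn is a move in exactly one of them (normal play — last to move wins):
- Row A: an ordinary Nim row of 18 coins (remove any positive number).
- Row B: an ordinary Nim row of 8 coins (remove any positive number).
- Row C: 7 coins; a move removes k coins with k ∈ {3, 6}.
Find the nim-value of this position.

Row A is a plain Nim row of size 18, so its Grundy value is 18.
Row B is a plain Nim row of size 8, so its Grundy value is 8.
Build the Grundy sequence for row C with g(k) = mex{g(k−s) : s ∈ {3, 6}, s ≤ k}:
k:     0  1  2  3  4  5  6  7
g(k):  0  0  0  1  1  1  2  2
So g(7) = 2.
The value of a disjunctive sum is the nim-sum of the parts.
Combined value = 18 ⊕ 8 ⊕ 2 = 24.

24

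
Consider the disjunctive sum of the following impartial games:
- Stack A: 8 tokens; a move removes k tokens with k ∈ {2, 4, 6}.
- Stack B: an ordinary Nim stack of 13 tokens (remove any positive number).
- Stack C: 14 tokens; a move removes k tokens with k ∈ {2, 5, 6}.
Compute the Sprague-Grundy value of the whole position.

Build the Grundy sequence for stack A with g(k) = mex{g(k−s) : s ∈ {2, 4, 6}, s ≤ k}:
g(0) = mex{} = 0
g(1) = mex{} = 0
g(2) = mex{0} = 1
g(3) = mex{0} = 1
g(4) = mex{0,1} = 2
g(5) = mex{0,1} = 2
g(6) = mex{0,1,2} = 3
g(7) = mex{0,1,2} = 3
g(8) = mex{1,2,3} = 0
So g(8) = 0.
Stack B is a plain Nim stack of size 13, so its Grundy value is 13.
For stack C, compute g(0), g(1), … with moves {2, 5, 6}:
k:     0  1  2  3  4  5  6  7  8  9 10 11 12 13 14
g(k):  0  0  1  1  0  2  1  3  0  2  1  0  0  1  1
So g(14) = 1.
The value of a disjunctive sum is the nim-sum of the parts.
Combined value = 0 XOR 13 XOR 1 = 12.

12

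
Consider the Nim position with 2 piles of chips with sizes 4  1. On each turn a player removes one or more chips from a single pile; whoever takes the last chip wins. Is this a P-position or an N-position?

N-position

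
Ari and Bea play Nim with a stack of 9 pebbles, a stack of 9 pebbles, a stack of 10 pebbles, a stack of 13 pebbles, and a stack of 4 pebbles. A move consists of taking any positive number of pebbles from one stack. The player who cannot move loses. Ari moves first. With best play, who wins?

Compute the nim-sum pairwise:
9 ^ 9 = 0
0 ^ 10 = 10
10 ^ 13 = 7
7 ^ 4 = 3
The nim-sum is 3 ≠ 0, so this is an N-position: the player to move can win; Ari has a winning move.

Ari wins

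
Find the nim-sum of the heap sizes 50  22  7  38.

5

Write each in binary and XOR column by column:
  110010  (50)
  010110  (22)
  000111  (7)
  100110  (38)
  ------
  000101  (5)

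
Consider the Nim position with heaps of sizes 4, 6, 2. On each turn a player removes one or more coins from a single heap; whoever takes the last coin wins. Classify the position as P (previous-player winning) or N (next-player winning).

P-position

Compute the nim-sum pairwise:
4 ^ 6 = 2
2 ^ 2 = 0
The nim-sum is 0, so this is a P-position: the player to move is in a losing position under optimal play.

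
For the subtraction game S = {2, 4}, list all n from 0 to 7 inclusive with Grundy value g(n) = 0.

Build the Grundy sequence with g(k) = mex{g(k−s) : s ∈ {2, 4}, s ≤ k}:
g(0) = mex{} = 0
g(1) = mex{} = 0
g(2) = mex{0} = 1
g(3) = mex{0} = 1
g(4) = mex{0,1} = 2
g(5) = mex{0,1} = 2
g(6) = mex{1,2} = 0
g(7) = mex{1,2} = 0
The P-positions (g = 0) in 0..7 are 0, 1, 6, 7.

0, 1, 6, 7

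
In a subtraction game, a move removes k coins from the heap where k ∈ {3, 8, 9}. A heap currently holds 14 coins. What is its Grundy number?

2

Grundy values for subtraction set {3, 8, 9}:
k:     0  1  2  3  4  5  6  7  8  9 10 11 12 13 14
g(k):  0  0  0  1  1  1  0  0  2  1  1  3  0  0  2
So g(14) = 2.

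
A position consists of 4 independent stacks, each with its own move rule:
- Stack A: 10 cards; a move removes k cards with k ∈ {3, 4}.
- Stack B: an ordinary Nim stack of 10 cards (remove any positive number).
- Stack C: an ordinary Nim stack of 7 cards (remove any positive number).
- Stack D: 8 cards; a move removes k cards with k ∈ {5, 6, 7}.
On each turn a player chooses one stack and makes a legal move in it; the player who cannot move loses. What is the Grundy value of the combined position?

Grundy values for stack A (subtraction set {3, 4}):
g(0) = mex{} = 0
g(1) = mex{} = 0
g(2) = mex{} = 0
g(3) = mex{0} = 1
g(4) = mex{0} = 1
g(5) = mex{0} = 1
g(6) = mex{0,1} = 2
g(7) = mex{1} = 0
g(8) = mex{1} = 0
g(9) = mex{1,2} = 0
g(10) = mex{0,2} = 1
So g(10) = 1.
Stack B is a plain Nim stack of size 10, so its Grundy value is 10.
Stack C is a plain Nim stack of size 7, so its Grundy value is 7.
Build the Grundy sequence for stack D with g(k) = mex{g(k−s) : s ∈ {5, 6, 7}, s ≤ k}:
g(0) = mex{} = 0
g(1) = mex{} = 0
g(2) = mex{} = 0
g(3) = mex{} = 0
g(4) = mex{} = 0
g(5) = mex{0} = 1
g(6) = mex{0} = 1
g(7) = mex{0} = 1
g(8) = mex{0} = 1
So g(8) = 1.
By the Sprague-Grundy theorem, the Grundy value of a sum of independent games is the XOR of the component values.
Combined value = 1 ⊕ 10 ⊕ 7 ⊕ 1 = 13.

13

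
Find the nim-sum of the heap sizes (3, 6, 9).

12

Nim-sum: 3 ⊕ 6 ⊕ 9 = 12.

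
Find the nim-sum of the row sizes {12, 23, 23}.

12

Bitwise XOR of the heap sizes:
  01100  (12)
  10111  (23)
  10111  (23)
  -----
  01100  (12)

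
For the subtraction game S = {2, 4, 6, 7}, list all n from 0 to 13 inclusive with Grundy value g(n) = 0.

Build the Grundy sequence with g(k) = mex{g(k−s) : s ∈ {2, 4, 6, 7}, s ≤ k}:
g(0) = mex{} = 0
g(1) = mex{} = 0
g(2) = mex{0} = 1
g(3) = mex{0} = 1
g(4) = mex{0,1} = 2
g(5) = mex{0,1} = 2
g(6) = mex{0,1,2} = 3
g(7) = mex{0,1,2} = 3
g(8) = mex{0,1,2,3} = 4
g(9) = mex{1,2,3} = 0
g(10) = mex{1,2,3,4} = 0
g(11) = mex{0,2,3} = 1
g(12) = mex{0,2,3,4} = 1
g(13) = mex{0,1,3} = 2
The P-positions (g = 0) in 0..13 are 0, 1, 9, 10.

0, 1, 9, 10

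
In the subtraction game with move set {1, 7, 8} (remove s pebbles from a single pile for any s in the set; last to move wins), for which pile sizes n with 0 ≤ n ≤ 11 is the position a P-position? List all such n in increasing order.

0, 2, 4, 6

Grundy values for subtraction set {1, 7, 8}:
g(0) = mex{} = 0
g(1) = mex{0} = 1
g(2) = mex{1} = 0
g(3) = mex{0} = 1
g(4) = mex{1} = 0
g(5) = mex{0} = 1
g(6) = mex{1} = 0
g(7) = mex{0} = 1
g(8) = mex{0,1} = 2
g(9) = mex{0,1,2} = 3
g(10) = mex{0,1,3} = 2
g(11) = mex{0,1,2} = 3
The P-positions (g = 0) in 0..11 are 0, 2, 4, 6.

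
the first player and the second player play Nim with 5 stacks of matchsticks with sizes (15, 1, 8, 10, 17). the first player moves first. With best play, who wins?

the first player wins

In binary:
  01111  (15)
  00001  (1)
  01000  (8)
  01010  (10)
  10001  (17)
  -----
  11101  (29)
The nim-sum is 29 ≠ 0, so this is an N-position: the player to move can win; the first player has a winning move.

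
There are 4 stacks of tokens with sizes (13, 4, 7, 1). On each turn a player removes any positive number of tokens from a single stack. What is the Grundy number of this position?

15

Compute the nim-sum pairwise:
13 XOR 4 = 9
9 XOR 7 = 14
14 XOR 1 = 15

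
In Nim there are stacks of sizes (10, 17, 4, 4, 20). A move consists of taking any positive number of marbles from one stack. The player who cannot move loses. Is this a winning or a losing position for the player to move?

In binary:
  01010  (10)
  10001  (17)
  00100  (4)
  00100  (4)
  10100  (20)
  -----
  01111  (15)
The nim-sum is 15 ≠ 0, so this is an N-position: the player to move can win.

Winning position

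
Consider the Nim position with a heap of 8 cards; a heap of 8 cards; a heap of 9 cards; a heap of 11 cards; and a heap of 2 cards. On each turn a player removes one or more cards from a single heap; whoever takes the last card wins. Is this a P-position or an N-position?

Nim-sum: 8 ⊕ 8 ⊕ 9 ⊕ 11 ⊕ 2 = 0.
The nim-sum is 0, so this is a P-position: the player to move is in a losing position under optimal play.

P-position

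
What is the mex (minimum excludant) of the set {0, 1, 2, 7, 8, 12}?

3

The values 0, 1, 2 are all present; 3 is the first non-negative integer missing from the set.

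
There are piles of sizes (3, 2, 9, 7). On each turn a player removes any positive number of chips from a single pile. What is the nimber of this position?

15

In binary:
  0011  (3)
  0010  (2)
  1001  (9)
  0111  (7)
  ----
  1111  (15)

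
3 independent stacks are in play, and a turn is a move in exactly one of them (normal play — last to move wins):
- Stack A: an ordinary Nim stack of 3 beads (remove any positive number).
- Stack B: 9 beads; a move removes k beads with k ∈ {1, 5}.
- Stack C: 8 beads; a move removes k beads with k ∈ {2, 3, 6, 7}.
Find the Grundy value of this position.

0

Stack A is a plain Nim stack of size 3, so its Grundy value is 3.
For stack B, compute g(0), g(1), … with moves {1, 5}:
k:     0  1  2  3  4  5  6  7  8  9
g(k):  0  1  0  1  0  1  0  1  0  1
So g(9) = 1.
Grundy values for stack C (subtraction set {2, 3, 6, 7}):
g(0) = mex{} = 0
g(1) = mex{} = 0
g(2) = mex{0} = 1
g(3) = mex{0} = 1
g(4) = mex{0,1} = 2
g(5) = mex{1} = 0
g(6) = mex{0,1,2} = 3
g(7) = mex{0,2} = 1
g(8) = mex{0,1,3} = 2
So g(8) = 2.
By the Sprague-Grundy theorem, the Grundy value of a sum of independent games is the XOR of the component values.
Combined value = 3 ⊕ 1 ⊕ 2 = 0.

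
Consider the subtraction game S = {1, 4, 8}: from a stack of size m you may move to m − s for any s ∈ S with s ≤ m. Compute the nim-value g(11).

Grundy values for subtraction set {1, 4, 8}:
g(0) = mex{} = 0
g(1) = mex{0} = 1
g(2) = mex{1} = 0
g(3) = mex{0} = 1
g(4) = mex{0,1} = 2
g(5) = mex{1,2} = 0
g(6) = mex{0} = 1
g(7) = mex{1} = 0
g(8) = mex{0,2} = 1
g(9) = mex{0,1} = 2
g(10) = mex{0,1,2} = 3
g(11) = mex{0,1,3} = 2
So g(11) = 2.

2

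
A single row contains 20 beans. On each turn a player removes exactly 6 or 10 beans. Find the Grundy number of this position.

0

Grundy values for subtraction set {6, 10}:
k:     0  1  2  3  4  5  6  7  8  9 10 11 12 13 14 15 16 17 18 19 20
g(k):  0  0  0  0  0  0  1  1  1  1  1  1  2  2  2  2  0  0  0  0  0
So g(20) = 0.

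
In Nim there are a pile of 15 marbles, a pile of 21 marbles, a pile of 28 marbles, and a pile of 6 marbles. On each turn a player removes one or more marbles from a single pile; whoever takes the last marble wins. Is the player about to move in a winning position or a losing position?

Losing position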